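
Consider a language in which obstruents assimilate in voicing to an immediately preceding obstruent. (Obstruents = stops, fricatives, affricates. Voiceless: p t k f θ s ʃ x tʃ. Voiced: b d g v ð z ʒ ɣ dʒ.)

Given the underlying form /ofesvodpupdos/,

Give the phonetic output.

[ofesfodbuptos]

/v/ after /s/ (voiceless) → [f]
/p/ after /d/ (voiced) → [b]
/d/ after /p/ (voiceless) → [t]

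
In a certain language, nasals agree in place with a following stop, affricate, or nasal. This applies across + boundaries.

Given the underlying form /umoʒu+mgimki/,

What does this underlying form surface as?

[umoʒu+ŋgiŋki]

/m/ before /g/ (velar) → [ŋ]
/m/ before /k/ (velar) → [ŋ]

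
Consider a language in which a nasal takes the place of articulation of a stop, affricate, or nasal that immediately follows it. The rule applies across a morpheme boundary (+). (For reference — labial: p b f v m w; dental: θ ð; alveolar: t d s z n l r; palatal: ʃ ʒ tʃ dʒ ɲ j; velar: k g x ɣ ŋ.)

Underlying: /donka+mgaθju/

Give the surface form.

/n/ before /k/ (velar) → [ŋ]
/m/ before /g/ (velar) → [ŋ]

[doŋka+ŋgaθju]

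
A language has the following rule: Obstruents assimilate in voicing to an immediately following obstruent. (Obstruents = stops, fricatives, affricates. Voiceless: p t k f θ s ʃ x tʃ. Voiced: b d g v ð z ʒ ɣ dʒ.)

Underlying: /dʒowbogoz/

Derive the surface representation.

no segment meets the rule's conditions; no change.

[dʒowbogoz]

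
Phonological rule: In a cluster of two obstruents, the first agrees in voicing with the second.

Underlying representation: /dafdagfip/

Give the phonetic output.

/f/ before /d/ (voiced) → [v]
/g/ before /f/ (voiceless) → [k]

[davdakfip]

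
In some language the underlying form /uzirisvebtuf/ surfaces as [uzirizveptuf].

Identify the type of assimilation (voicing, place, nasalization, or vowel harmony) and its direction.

/s/→[z] /b/→[p].
Each target copies a feature from the following segment, so the direction is regressive.

voicing assimilation, regressive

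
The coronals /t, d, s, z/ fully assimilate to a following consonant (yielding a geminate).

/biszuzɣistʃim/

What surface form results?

[bizzuɣɣitʃtʃim]

/s/ before /z/ → [z] (total assimilation)
/z/ before /ɣ/ → [ɣ] (total assimilation)
/s/ before /tʃ/ → [tʃ] (total assimilation)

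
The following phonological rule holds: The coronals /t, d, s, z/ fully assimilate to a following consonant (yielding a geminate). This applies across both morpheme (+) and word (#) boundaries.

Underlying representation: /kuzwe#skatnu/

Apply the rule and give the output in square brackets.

/z/ before /w/ → [w] (total assimilation)
/s/ before /k/ → [k] (total assimilation)
/t/ before /n/ → [n] (total assimilation)

[kuwwe#kkannu]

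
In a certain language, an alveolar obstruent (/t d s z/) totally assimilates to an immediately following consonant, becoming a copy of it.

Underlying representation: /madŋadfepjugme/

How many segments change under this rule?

2

/d/ before /ŋ/ → [ŋ] (total assimilation)
/d/ before /f/ → [f] (total assimilation)
2 segments change.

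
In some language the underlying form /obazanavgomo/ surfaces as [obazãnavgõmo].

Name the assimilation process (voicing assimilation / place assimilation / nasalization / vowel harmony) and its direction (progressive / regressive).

/a/→[ã] /o/→[õ].
Each target copies a feature from the following segment, so the direction is regressive.

nasalization, regressive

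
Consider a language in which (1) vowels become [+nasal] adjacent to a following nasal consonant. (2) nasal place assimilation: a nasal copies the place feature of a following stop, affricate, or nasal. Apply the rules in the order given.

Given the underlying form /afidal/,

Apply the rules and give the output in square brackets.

[afidal]

Rule 1: no segment meets the rule's conditions; no change.
After rule 1: afidal
Rule 2: no segment meets the rule's conditions; no change.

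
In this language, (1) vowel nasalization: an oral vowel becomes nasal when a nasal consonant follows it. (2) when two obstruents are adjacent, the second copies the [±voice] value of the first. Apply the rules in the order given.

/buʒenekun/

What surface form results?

Rule 1: /e/ before nasal /n/ → [ẽ]
Rule 1: /u/ before nasal /n/ → [ũ]
After rule 1: buʒẽnekũn
Rule 2: no segment meets the rule's conditions; no change.

[buʒẽnekũn]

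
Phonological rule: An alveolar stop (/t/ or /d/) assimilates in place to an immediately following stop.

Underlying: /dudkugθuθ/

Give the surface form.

/d/ before /k/ (velar) → [g]

[dugkugθuθ]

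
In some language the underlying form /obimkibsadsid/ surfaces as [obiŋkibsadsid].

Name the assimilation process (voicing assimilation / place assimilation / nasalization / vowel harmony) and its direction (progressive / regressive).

place assimilation, regressive

/m/→[ŋ].
Each target copies a feature from the following segment, so the direction is regressive.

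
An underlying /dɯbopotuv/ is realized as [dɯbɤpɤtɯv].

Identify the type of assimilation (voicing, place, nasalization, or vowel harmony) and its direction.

vowel harmony, progressive

/o/→[ɤ] /o/→[ɤ] /u/→[ɯ].
Vowels agree with the first vowel, so the harmony is progressive.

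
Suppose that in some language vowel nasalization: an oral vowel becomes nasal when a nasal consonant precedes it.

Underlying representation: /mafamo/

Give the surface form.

[mãfamõ]

/a/ after nasal /m/ → [ã]
/o/ after nasal /m/ → [õ]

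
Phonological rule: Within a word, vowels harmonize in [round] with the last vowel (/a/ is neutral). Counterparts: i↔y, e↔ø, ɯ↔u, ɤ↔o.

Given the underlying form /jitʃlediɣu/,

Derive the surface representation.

[jytʃlødyɣu]

/i/ harmonizes with /u/ ([+round]) → [y]
/e/ harmonizes with /u/ ([+round]) → [ø]
/i/ harmonizes with /u/ ([+round]) → [y]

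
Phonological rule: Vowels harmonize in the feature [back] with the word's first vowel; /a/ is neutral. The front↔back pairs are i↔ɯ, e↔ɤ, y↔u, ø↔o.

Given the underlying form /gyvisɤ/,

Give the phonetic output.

[gyvise]

/ɤ/ harmonizes with /y/ ([-back]) → [e]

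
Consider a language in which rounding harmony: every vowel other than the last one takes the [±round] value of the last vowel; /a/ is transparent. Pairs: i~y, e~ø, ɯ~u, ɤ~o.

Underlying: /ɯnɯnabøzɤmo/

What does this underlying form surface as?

[ununabøzomo]

/ɯ/ harmonizes with /o/ ([+round]) → [u]
/ɯ/ harmonizes with /o/ ([+round]) → [u]
/ɤ/ harmonizes with /o/ ([+round]) → [o]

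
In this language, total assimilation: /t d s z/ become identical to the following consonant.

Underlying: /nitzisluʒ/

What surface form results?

[nizzilluʒ]

/t/ before /z/ → [z] (total assimilation)
/s/ before /l/ → [l] (total assimilation)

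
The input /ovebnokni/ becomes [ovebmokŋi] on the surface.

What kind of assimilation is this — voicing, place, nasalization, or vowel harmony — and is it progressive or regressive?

/n/→[m] /n/→[ŋ].
Each target copies a feature from the preceding segment, so the direction is progressive.

place assimilation, progressive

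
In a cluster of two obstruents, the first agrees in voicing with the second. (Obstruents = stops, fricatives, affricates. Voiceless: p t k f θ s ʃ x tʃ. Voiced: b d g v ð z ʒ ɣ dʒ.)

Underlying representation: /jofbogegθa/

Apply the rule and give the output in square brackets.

/f/ before /b/ (voiced) → [v]
/g/ before /θ/ (voiceless) → [k]

[jovbogekθa]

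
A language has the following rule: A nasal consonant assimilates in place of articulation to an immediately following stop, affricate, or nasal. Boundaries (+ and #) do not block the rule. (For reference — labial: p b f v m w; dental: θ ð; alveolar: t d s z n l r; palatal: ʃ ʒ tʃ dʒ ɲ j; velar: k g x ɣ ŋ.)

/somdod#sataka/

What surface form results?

/m/ before /d/ (alveolar) → [n]

[sondod#sataka]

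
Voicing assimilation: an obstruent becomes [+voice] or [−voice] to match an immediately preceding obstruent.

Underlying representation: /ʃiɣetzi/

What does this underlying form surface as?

[ʃiɣetsi]

/z/ after /t/ (voiceless) → [s]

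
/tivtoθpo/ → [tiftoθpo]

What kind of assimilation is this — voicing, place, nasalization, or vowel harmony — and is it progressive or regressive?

/v/→[f].
Each target copies a feature from the following segment, so the direction is regressive.

voicing assimilation, regressive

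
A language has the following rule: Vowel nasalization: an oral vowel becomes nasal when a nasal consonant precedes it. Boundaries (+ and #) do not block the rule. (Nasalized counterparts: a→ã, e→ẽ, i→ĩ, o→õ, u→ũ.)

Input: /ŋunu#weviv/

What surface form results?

/u/ after nasal /ŋ/ → [ũ]
/u/ after nasal /n/ → [ũ]

[ŋũnũ#weviv]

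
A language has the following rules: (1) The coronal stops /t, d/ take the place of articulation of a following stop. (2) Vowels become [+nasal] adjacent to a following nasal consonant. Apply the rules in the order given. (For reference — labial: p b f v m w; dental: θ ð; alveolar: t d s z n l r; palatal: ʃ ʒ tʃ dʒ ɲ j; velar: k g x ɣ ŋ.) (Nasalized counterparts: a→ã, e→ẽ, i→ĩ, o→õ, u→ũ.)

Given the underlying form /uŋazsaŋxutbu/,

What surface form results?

[ũŋazsãŋxupbu]

Rule 1: /t/ before /b/ (labial) → [p]
After rule 1: uŋazsaŋxupbu
Rule 2: /u/ before nasal /ŋ/ → [ũ]
Rule 2: /a/ before nasal /ŋ/ → [ã]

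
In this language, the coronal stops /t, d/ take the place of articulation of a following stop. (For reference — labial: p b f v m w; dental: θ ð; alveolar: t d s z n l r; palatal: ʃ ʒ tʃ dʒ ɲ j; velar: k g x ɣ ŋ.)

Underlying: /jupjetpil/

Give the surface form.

[jupjeppil]

/t/ before /p/ (labial) → [p]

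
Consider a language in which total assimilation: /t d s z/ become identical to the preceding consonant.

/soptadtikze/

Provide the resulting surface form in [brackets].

/t/ after /p/ → [p] (total assimilation)
/t/ after /d/ → [d] (total assimilation)
/z/ after /k/ → [k] (total assimilation)

[soppaddikke]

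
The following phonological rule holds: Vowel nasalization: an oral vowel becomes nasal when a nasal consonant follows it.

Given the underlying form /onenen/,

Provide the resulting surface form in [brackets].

[õnẽnẽn]

/o/ before nasal /n/ → [õ]
/e/ before nasal /n/ → [ẽ]
/e/ before nasal /n/ → [ẽ]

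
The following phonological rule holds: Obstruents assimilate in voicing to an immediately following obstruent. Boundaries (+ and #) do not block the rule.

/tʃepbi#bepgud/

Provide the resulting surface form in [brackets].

/p/ before /b/ (voiced) → [b]
/p/ before /g/ (voiced) → [b]

[tʃebbi#bebgud]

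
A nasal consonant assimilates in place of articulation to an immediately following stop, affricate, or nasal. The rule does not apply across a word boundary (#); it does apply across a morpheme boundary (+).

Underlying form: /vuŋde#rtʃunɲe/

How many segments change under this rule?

/ŋ/ before /d/ (alveolar) → [n]
/n/ before /ɲ/ (palatal) → [ɲ]
2 segments change.

2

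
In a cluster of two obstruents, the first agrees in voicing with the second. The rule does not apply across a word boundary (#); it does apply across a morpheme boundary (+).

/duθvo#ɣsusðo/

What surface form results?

/θ/ before /v/ (voiced) → [ð]
/ɣ/ before /s/ (voiceless) → [x]
/s/ before /ð/ (voiced) → [z]

[duðvo#xsuzðo]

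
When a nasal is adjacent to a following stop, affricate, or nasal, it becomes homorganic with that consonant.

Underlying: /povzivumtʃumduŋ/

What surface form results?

/m/ before /tʃ/ (palatal) → [ɲ]
/m/ before /d/ (alveolar) → [n]

[povzivuɲtʃunduŋ]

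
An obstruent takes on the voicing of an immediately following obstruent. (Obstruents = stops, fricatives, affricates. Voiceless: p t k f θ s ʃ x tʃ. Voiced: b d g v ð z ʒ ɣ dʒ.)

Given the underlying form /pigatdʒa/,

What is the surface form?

[pigaddʒa]

/t/ before /dʒ/ (voiced) → [d]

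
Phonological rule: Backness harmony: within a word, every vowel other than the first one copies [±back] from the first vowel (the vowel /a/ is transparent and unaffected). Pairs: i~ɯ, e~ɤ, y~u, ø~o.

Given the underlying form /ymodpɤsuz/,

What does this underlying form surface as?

[ymødpesyz]

/o/ harmonizes with /y/ ([-back]) → [ø]
/ɤ/ harmonizes with /y/ ([-back]) → [e]
/u/ harmonizes with /y/ ([-back]) → [y]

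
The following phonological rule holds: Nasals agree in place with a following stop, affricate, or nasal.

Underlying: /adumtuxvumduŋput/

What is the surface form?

/m/ before /t/ (alveolar) → [n]
/m/ before /d/ (alveolar) → [n]
/ŋ/ before /p/ (labial) → [m]

[aduntuxvundumput]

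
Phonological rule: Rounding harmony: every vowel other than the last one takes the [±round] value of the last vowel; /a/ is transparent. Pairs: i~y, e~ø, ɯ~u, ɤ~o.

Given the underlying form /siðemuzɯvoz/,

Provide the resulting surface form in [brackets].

/i/ harmonizes with /o/ ([+round]) → [y]
/e/ harmonizes with /o/ ([+round]) → [ø]
/ɯ/ harmonizes with /o/ ([+round]) → [u]

[syðømuzuvoz]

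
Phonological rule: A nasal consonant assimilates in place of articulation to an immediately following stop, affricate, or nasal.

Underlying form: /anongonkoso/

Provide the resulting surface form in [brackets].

[anoŋgoŋkoso]

/n/ before /g/ (velar) → [ŋ]
/n/ before /k/ (velar) → [ŋ]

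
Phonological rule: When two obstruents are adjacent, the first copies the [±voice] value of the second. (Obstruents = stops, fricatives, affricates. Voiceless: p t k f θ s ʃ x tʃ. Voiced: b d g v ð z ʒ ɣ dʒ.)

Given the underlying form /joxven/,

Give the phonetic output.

/x/ before /v/ (voiced) → [ɣ]

[joɣven]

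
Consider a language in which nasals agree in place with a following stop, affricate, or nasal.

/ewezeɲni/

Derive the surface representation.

/ɲ/ before /n/ (alveolar) → [n]

[ewezenni]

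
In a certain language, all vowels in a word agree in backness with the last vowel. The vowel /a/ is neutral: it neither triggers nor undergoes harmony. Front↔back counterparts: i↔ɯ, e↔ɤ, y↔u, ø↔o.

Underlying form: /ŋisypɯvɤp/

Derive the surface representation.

/i/ harmonizes with /ɤ/ ([+back]) → [ɯ]
/y/ harmonizes with /ɤ/ ([+back]) → [u]

[ŋɯsupɯvɤp]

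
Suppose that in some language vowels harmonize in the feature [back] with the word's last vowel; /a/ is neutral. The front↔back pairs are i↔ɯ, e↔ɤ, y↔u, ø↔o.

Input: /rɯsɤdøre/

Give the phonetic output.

[risedøre]

/ɯ/ harmonizes with /e/ ([-back]) → [i]
/ɤ/ harmonizes with /e/ ([-back]) → [e]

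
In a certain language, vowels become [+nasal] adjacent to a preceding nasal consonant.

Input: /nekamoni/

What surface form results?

/e/ after nasal /n/ → [ẽ]
/o/ after nasal /m/ → [õ]
/i/ after nasal /n/ → [ĩ]

[nẽkamõnĩ]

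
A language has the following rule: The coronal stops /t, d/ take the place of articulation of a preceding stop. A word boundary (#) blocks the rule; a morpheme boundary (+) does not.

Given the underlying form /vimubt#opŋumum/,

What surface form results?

[vimubp#opŋumum]

/t/ after /b/ (labial) → [p]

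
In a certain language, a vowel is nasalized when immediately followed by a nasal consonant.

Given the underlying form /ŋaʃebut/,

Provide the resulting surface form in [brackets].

no segment meets the rule's conditions; no change.

[ŋaʃebut]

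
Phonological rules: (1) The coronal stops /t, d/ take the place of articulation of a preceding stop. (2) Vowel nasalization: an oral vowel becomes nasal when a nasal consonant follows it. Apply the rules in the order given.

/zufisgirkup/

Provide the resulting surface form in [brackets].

[zufisgirkup]

Rule 1: no segment meets the rule's conditions; no change.
After rule 1: zufisgirkup
Rule 2: no segment meets the rule's conditions; no change.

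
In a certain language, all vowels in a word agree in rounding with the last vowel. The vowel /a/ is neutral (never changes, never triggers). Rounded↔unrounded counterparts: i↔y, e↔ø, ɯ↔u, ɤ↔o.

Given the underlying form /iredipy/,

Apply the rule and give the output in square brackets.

/i/ harmonizes with /y/ ([+round]) → [y]
/e/ harmonizes with /y/ ([+round]) → [ø]
/i/ harmonizes with /y/ ([+round]) → [y]

[yrødypy]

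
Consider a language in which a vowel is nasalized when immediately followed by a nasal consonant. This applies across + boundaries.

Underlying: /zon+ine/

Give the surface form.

[zõn+ĩne]

/o/ before nasal /n/ → [õ]
/i/ before nasal /n/ → [ĩ]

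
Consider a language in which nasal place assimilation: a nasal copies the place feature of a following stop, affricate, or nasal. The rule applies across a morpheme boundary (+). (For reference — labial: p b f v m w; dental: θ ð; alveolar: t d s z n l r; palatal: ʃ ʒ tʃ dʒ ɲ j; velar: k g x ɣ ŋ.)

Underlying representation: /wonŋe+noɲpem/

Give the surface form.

[woŋŋe+nompem]

/n/ before /ŋ/ (velar) → [ŋ]
/ɲ/ before /p/ (labial) → [m]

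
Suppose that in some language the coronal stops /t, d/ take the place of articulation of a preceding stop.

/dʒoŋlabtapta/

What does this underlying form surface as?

[dʒoŋlabpappa]

/t/ after /b/ (labial) → [p]
/t/ after /p/ (labial) → [p]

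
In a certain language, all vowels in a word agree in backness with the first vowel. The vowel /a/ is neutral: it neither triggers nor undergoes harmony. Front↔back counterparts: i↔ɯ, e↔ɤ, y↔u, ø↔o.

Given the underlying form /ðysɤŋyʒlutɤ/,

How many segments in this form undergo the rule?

/ɤ/ harmonizes with /y/ ([-back]) → [e]
/u/ harmonizes with /y/ ([-back]) → [y]
/ɤ/ harmonizes with /y/ ([-back]) → [e]
3 segments change.

3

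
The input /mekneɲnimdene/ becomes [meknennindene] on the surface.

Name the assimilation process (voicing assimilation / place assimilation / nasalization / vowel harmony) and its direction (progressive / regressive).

place assimilation, regressive

/ɲ/→[n] /m/→[n].
Each target copies a feature from the following segment, so the direction is regressive.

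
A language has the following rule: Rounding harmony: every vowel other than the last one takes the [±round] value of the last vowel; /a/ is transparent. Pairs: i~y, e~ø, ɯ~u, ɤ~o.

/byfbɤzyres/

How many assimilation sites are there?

2

/y/ harmonizes with /e/ ([-round]) → [i]
/y/ harmonizes with /e/ ([-round]) → [i]
2 segments change.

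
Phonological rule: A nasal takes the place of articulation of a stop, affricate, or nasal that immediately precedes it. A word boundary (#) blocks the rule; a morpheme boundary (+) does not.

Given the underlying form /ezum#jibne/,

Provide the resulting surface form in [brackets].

[ezum#jibme]

/n/ after /b/ (labial) → [m]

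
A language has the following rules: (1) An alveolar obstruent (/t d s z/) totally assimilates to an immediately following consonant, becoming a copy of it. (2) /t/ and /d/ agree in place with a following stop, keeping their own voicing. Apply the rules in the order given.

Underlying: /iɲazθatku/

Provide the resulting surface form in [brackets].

Rule 1: /z/ before /θ/ → [θ] (total assimilation)
Rule 1: /t/ before /k/ → [k] (total assimilation)
After rule 1: iɲaθθakku
Rule 2: no segment meets the rule's conditions; no change.

[iɲaθθakku]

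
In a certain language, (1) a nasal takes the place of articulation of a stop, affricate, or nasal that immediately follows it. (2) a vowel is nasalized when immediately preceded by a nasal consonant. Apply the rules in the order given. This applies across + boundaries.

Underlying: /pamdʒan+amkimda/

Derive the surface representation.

[paɲdʒan+ãŋkinda]

Rule 1: /m/ before /dʒ/ (palatal) → [ɲ]
Rule 1: /m/ before /k/ (velar) → [ŋ]
Rule 1: /m/ before /d/ (alveolar) → [n]
After rule 1: paɲdʒan+aŋkinda
Rule 2: /a/ after nasal /n/ → [ã]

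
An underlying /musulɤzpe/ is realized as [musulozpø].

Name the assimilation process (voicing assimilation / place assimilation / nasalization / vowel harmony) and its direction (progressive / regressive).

vowel harmony, progressive

/ɤ/→[o] /e/→[ø].
Vowels agree with the first vowel, so the harmony is progressive.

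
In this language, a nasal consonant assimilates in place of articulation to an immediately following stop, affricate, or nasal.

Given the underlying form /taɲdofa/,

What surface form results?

/ɲ/ before /d/ (alveolar) → [n]

[tandofa]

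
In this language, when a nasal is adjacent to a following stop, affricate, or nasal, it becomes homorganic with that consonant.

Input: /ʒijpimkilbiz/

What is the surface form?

/m/ before /k/ (velar) → [ŋ]

[ʒijpiŋkilbiz]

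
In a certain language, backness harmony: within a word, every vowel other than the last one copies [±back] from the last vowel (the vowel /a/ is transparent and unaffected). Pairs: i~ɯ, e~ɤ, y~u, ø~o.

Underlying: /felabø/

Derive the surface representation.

no segment meets the rule's conditions; no change.

[felabø]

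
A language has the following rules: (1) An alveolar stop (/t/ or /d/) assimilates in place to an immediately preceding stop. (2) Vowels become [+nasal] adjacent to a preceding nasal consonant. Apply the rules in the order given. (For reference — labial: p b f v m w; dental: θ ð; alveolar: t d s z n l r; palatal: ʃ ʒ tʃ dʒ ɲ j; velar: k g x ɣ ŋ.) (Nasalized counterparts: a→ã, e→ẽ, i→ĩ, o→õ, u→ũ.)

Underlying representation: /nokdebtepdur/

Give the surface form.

[nõkgebpepbur]

Rule 1: /d/ after /k/ (velar) → [g]
Rule 1: /t/ after /b/ (labial) → [p]
Rule 1: /d/ after /p/ (labial) → [b]
After rule 1: nokgebpepbur
Rule 2: /o/ after nasal /n/ → [õ]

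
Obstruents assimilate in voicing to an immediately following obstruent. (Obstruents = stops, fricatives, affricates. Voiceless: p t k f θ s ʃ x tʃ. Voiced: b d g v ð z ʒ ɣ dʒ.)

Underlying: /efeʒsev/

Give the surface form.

/ʒ/ before /s/ (voiceless) → [ʃ]

[efeʃsev]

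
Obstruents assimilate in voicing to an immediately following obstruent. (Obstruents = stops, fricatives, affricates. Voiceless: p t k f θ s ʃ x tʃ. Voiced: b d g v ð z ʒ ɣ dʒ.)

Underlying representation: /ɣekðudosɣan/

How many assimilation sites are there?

/k/ before /ð/ (voiced) → [g]
/s/ before /ɣ/ (voiced) → [z]
2 segments change.

2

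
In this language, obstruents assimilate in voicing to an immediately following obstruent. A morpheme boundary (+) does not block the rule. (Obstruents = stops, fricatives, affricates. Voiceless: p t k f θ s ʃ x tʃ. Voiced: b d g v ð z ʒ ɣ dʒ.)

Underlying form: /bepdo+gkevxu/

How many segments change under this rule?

/p/ before /d/ (voiced) → [b]
/g/ before /k/ (voiceless) → [k]
/v/ before /x/ (voiceless) → [f]
3 segments change.

3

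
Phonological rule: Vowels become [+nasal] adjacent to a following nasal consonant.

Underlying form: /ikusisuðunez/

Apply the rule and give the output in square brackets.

[ikusisuðũnez]

/u/ before nasal /n/ → [ũ]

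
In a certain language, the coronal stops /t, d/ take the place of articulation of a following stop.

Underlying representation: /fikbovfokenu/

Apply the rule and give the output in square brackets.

[fikbovfokenu]

no segment meets the rule's conditions; no change.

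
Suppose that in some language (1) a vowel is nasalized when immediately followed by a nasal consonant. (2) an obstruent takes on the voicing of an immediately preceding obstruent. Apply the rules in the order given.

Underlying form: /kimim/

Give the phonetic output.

[kĩmĩm]

Rule 1: /i/ before nasal /m/ → [ĩ]
Rule 1: /i/ before nasal /m/ → [ĩ]
After rule 1: kĩmĩm
Rule 2: no segment meets the rule's conditions; no change.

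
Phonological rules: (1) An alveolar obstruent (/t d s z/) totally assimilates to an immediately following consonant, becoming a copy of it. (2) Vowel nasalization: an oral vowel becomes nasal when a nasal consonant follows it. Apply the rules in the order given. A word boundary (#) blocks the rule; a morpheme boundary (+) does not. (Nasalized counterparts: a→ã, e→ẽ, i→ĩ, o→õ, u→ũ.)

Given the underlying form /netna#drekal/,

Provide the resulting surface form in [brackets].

[nẽnna#rrekal]

Rule 1: /t/ before /n/ → [n] (total assimilation)
Rule 1: /d/ before /r/ → [r] (total assimilation)
After rule 1: nenna#rrekal
Rule 2: /e/ before nasal /n/ → [ẽ]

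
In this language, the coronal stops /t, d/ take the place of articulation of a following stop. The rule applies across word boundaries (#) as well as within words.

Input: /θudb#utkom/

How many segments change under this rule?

2

/d/ before /b/ (labial) → [b]
/t/ before /k/ (velar) → [k]
2 segments change.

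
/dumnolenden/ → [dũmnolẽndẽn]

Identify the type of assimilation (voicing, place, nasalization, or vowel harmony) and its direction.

/u/→[ũ] /e/→[ẽ] /e/→[ẽ].
Each target copies a feature from the following segment, so the direction is regressive.

nasalization, regressive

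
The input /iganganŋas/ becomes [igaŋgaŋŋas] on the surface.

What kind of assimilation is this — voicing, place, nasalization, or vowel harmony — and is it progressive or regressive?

place assimilation, regressive

/n/→[ŋ] /n/→[ŋ].
Each target copies a feature from the following segment, so the direction is regressive.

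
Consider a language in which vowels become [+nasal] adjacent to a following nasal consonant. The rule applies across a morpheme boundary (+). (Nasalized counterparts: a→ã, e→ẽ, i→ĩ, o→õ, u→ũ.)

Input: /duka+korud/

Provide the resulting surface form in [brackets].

[duka+korud]

no segment meets the rule's conditions; no change.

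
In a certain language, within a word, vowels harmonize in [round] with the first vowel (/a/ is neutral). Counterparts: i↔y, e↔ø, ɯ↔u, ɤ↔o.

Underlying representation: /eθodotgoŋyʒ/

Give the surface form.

[eθɤdɤtgɤŋiʒ]

/o/ harmonizes with /e/ ([-round]) → [ɤ]
/o/ harmonizes with /e/ ([-round]) → [ɤ]
/o/ harmonizes with /e/ ([-round]) → [ɤ]
/y/ harmonizes with /e/ ([-round]) → [i]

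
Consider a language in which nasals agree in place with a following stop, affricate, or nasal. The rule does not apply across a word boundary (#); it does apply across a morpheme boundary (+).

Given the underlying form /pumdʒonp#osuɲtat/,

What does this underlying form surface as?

/m/ before /dʒ/ (palatal) → [ɲ]
/n/ before /p/ (labial) → [m]
/ɲ/ before /t/ (alveolar) → [n]

[puɲdʒomp#osuntat]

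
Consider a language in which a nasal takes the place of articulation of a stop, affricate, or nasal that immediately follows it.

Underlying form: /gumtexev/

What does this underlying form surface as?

/m/ before /t/ (alveolar) → [n]

[guntexev]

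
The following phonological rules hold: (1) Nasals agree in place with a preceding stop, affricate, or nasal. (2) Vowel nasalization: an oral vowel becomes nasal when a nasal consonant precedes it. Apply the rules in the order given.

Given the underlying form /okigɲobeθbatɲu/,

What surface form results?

[okigŋõbeθbatnũ]

Rule 1: /ɲ/ after /g/ (velar) → [ŋ]
Rule 1: /ɲ/ after /t/ (alveolar) → [n]
After rule 1: okigŋobeθbatnu
Rule 2: /o/ after nasal /ŋ/ → [õ]
Rule 2: /u/ after nasal /n/ → [ũ]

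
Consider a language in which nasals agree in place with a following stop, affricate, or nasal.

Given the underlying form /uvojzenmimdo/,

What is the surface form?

/n/ before /m/ (labial) → [m]
/m/ before /d/ (alveolar) → [n]

[uvojzemmindo]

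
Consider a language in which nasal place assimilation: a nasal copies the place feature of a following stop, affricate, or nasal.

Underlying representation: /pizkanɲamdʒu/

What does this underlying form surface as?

/n/ before /ɲ/ (palatal) → [ɲ]
/m/ before /dʒ/ (palatal) → [ɲ]

[pizkaɲɲaɲdʒu]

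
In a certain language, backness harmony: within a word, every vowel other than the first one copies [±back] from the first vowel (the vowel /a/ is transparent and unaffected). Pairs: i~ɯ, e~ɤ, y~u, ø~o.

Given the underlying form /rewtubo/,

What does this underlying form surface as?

[rewtybø]

/u/ harmonizes with /e/ ([-back]) → [y]
/o/ harmonizes with /e/ ([-back]) → [ø]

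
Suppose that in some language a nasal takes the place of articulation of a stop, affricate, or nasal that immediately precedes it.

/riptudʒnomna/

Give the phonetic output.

/n/ after /dʒ/ (palatal) → [ɲ]
/n/ after /m/ (labial) → [m]

[riptudʒɲomma]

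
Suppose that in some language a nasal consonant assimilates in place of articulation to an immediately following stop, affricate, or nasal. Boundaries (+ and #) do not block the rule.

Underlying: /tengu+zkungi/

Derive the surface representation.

[teŋgu+zkuŋgi]

/n/ before /g/ (velar) → [ŋ]
/n/ before /g/ (velar) → [ŋ]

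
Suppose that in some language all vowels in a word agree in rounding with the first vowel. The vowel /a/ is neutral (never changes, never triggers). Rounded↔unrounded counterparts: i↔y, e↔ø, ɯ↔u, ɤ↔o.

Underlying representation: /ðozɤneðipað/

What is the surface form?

[ðozonøðypað]

/ɤ/ harmonizes with /o/ ([+round]) → [o]
/e/ harmonizes with /o/ ([+round]) → [ø]
/i/ harmonizes with /o/ ([+round]) → [y]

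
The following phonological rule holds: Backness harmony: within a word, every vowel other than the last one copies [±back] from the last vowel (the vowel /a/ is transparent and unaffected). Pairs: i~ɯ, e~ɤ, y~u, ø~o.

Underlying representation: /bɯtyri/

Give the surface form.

/ɯ/ harmonizes with /i/ ([-back]) → [i]

[bityri]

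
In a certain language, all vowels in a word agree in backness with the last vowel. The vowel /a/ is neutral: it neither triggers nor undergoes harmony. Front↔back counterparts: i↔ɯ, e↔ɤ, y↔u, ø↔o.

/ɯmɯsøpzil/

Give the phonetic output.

/ɯ/ harmonizes with /i/ ([-back]) → [i]
/ɯ/ harmonizes with /i/ ([-back]) → [i]

[imisøpzil]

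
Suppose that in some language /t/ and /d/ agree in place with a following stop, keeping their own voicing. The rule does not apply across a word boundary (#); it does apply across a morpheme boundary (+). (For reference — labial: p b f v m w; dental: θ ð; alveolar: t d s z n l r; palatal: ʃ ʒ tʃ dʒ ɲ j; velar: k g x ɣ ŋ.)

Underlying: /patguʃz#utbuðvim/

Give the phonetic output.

[pakguʃz#upbuðvim]

/t/ before /g/ (velar) → [k]
/t/ before /b/ (labial) → [p]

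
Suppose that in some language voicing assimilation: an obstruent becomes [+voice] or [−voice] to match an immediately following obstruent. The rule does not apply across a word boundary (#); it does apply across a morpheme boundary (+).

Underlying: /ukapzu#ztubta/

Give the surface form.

[ukabzu#stupta]

/p/ before /z/ (voiced) → [b]
/z/ before /t/ (voiceless) → [s]
/b/ before /t/ (voiceless) → [p]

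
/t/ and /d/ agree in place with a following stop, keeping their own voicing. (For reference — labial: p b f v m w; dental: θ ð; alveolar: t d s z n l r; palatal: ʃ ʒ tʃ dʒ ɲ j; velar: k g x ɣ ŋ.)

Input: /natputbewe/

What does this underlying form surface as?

/t/ before /p/ (labial) → [p]
/t/ before /b/ (labial) → [p]

[nappupbewe]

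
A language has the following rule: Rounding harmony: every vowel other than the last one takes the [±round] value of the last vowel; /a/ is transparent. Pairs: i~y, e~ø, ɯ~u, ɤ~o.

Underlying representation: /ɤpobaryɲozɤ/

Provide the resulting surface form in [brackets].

[ɤpɤbariɲɤzɤ]

/o/ harmonizes with /ɤ/ ([-round]) → [ɤ]
/y/ harmonizes with /ɤ/ ([-round]) → [i]
/o/ harmonizes with /ɤ/ ([-round]) → [ɤ]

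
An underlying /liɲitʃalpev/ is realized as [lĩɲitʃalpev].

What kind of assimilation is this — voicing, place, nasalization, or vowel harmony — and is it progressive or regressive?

/i/→[ĩ].
Each target copies a feature from the following segment, so the direction is regressive.

nasalization, regressive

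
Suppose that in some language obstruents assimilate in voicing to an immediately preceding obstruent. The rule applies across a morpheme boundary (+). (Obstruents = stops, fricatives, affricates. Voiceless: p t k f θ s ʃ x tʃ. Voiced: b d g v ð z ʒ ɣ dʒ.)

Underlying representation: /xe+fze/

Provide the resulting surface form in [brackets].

[xe+fse]

/z/ after /f/ (voiceless) → [s]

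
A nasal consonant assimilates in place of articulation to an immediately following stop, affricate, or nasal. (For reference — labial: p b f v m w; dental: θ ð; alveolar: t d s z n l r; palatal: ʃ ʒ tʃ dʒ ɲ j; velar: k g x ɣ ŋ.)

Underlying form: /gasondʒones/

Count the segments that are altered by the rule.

/n/ before /dʒ/ (palatal) → [ɲ]
1 segment changes.

1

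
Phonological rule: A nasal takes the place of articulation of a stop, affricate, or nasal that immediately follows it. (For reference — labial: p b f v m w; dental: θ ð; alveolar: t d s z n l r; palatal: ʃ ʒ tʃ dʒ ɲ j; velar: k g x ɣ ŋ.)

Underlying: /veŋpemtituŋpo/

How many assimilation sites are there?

3

/ŋ/ before /p/ (labial) → [m]
/m/ before /t/ (alveolar) → [n]
/ŋ/ before /p/ (labial) → [m]
3 segments change.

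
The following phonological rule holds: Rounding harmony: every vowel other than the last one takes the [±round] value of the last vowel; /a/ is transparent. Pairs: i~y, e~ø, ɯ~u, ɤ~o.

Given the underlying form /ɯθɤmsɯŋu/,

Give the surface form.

/ɯ/ harmonizes with /u/ ([+round]) → [u]
/ɤ/ harmonizes with /u/ ([+round]) → [o]
/ɯ/ harmonizes with /u/ ([+round]) → [u]

[uθomsuŋu]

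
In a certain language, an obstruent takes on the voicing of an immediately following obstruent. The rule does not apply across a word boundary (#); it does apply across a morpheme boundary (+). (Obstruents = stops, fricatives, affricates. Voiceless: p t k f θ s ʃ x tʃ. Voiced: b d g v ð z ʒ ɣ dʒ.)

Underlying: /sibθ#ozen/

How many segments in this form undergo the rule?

1

/b/ before /θ/ (voiceless) → [p]
1 segment changes.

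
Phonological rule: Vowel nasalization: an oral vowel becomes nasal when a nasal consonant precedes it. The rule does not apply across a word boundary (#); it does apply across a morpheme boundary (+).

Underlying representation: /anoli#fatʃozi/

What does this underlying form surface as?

/o/ after nasal /n/ → [õ]

[anõli#fatʃozi]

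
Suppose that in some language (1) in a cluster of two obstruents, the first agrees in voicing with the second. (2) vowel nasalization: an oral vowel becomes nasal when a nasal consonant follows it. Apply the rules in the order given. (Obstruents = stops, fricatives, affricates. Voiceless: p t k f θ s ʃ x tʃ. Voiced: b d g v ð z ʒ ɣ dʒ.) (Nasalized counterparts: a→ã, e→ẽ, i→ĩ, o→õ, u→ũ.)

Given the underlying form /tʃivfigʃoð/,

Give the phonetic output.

Rule 1: /v/ before /f/ (voiceless) → [f]
Rule 1: /g/ before /ʃ/ (voiceless) → [k]
After rule 1: tʃiffikʃoð
Rule 2: no segment meets the rule's conditions; no change.

[tʃiffikʃoð]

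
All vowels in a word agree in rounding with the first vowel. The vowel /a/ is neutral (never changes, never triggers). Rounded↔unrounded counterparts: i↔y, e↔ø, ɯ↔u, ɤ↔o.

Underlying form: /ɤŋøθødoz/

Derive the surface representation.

[ɤŋeθedɤz]

/ø/ harmonizes with /ɤ/ ([-round]) → [e]
/ø/ harmonizes with /ɤ/ ([-round]) → [e]
/o/ harmonizes with /ɤ/ ([-round]) → [ɤ]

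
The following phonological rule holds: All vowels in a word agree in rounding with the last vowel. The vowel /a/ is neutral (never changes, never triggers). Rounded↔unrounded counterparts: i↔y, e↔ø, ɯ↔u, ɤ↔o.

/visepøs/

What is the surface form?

[vysøpøs]

/i/ harmonizes with /ø/ ([+round]) → [y]
/e/ harmonizes with /ø/ ([+round]) → [ø]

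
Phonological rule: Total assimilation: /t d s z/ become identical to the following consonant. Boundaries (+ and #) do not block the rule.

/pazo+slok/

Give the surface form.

/s/ before /l/ → [l] (total assimilation)

[pazo+llok]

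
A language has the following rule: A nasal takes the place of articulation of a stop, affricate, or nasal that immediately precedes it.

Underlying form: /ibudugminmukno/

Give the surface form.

[ibudugŋinnukŋo]

/m/ after /g/ (velar) → [ŋ]
/m/ after /n/ (alveolar) → [n]
/n/ after /k/ (velar) → [ŋ]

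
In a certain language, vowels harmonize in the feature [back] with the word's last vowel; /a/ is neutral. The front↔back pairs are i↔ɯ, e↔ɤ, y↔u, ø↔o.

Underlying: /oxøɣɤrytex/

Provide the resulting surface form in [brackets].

[øxøɣerytex]

/o/ harmonizes with /e/ ([-back]) → [ø]
/ɤ/ harmonizes with /e/ ([-back]) → [e]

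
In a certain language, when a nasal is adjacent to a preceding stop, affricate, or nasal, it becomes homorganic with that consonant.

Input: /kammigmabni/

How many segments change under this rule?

2

/m/ after /g/ (velar) → [ŋ]
/n/ after /b/ (labial) → [m]
2 segments change.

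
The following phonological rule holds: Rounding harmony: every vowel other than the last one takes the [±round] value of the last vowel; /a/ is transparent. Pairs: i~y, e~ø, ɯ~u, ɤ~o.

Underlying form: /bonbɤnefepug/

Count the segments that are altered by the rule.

3

/ɤ/ harmonizes with /u/ ([+round]) → [o]
/e/ harmonizes with /u/ ([+round]) → [ø]
/e/ harmonizes with /u/ ([+round]) → [ø]
3 segments change.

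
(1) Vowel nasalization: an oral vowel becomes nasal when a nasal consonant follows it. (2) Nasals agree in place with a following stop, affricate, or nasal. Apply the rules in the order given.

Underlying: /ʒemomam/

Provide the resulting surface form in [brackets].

[ʒẽmõmãm]

Rule 1: /e/ before nasal /m/ → [ẽ]
Rule 1: /o/ before nasal /m/ → [õ]
Rule 1: /a/ before nasal /m/ → [ã]
After rule 1: ʒẽmõmãm
Rule 2: no segment meets the rule's conditions; no change.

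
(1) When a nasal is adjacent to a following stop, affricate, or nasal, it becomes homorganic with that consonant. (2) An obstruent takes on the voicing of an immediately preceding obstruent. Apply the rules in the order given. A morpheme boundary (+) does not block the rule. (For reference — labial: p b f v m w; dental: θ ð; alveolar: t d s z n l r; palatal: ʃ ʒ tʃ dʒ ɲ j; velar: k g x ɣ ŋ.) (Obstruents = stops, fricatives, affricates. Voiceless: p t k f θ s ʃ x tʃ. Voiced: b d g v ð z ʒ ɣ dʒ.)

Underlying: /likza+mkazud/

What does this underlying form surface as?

Rule 1: /m/ before /k/ (velar) → [ŋ]
After rule 1: likza+ŋkazud
Rule 2: /z/ after /k/ (voiceless) → [s]

[liksa+ŋkazud]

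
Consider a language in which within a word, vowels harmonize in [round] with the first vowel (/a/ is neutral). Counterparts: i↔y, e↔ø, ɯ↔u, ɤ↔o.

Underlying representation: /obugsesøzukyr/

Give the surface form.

[obugsøsøzukyr]

/e/ harmonizes with /o/ ([+round]) → [ø]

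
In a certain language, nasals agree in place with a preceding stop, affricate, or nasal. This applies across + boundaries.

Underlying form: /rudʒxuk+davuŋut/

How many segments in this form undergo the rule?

0

No segment meets the rule's conditions.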